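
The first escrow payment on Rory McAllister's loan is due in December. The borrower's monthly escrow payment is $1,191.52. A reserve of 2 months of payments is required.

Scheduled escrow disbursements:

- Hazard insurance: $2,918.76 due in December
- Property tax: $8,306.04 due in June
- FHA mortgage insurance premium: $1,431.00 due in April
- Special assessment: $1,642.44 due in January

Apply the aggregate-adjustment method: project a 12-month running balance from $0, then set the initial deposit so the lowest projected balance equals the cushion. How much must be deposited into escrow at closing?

$8,340.64

Cushion = 2 × $1,191.52 = $2,383.04
Trial balance (start $0, +$1,191.52 each month, − disbursements):
  Dec: +$1,191.52 − $2,918.76 → -$1,727.24
  Jan: +$1,191.52 − $1,642.44 → -$2,178.16
  Feb: +$1,191.52 → -$986.64
  Mar: +$1,191.52 → $204.88
  Apr: +$1,191.52 − $1,431.00 → -$34.60
  May: +$1,191.52 → $1,156.92
  Jun: +$1,191.52 − $8,306.04 → -$5,957.60
  Jul: +$1,191.52 → -$4,766.08
  Aug: +$1,191.52 → -$3,574.56
  Sep: +$1,191.52 → -$2,383.04
  Oct: +$1,191.52 → -$1,191.52
  Nov: +$1,191.52 → $0.00
Lowest trial balance = -$5,957.60 (Jun)
Initial deposit = cushion − low point = $2,383.04 − (-$5,957.60) = $8,340.64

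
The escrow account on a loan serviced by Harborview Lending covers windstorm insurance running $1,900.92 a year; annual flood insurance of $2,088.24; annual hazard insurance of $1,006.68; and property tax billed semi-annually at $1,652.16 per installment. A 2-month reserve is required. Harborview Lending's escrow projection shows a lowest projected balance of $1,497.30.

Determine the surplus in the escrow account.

Windstorm insurance = $1,900.92
Flood insurance = $2,088.24
Hazard insurance = $1,006.68
Property tax = $1,652.16 × 2 = $3,304.32
Yearly total = $8,300.16
Monthly = $8,300.16 ÷ 12 = $691.68
Cushion = 2 × $691.68 = $1,383.36
Excess over cushion: $1,497.30 − $1,383.36 = $113.94

$113.94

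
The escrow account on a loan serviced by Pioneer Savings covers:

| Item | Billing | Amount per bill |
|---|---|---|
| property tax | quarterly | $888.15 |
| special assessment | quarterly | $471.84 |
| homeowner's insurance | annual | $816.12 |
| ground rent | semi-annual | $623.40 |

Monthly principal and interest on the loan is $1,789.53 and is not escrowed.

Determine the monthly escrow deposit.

$625.24

Property tax = $888.15 × 4 = $3,552.60/yr
Special assessment = $471.84 × 4 = $1,887.36/yr
Homeowner's insurance = $816.12/yr
Ground rent = $623.40 × 2 = $1,246.80/yr
Total annual escrow = $3,552.60 + $1,887.36 + $816.12 + $1,246.80 = $7,502.88
Base monthly escrow = $7,502.88 ÷ 12 = $625.24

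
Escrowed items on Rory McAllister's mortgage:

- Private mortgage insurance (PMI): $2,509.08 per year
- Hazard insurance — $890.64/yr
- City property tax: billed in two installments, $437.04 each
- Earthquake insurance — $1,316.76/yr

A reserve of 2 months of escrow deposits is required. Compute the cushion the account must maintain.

Private mortgage insurance (PMI): $2,509.08 annually
Hazard insurance: $890.64 annually
City property tax: $437.04 × 2 = $874.08 annually
Earthquake insurance: $1,316.76 annually
Yearly total = $5,590.56
Monthly escrow = $5,590.56 ÷ 12 = $465.88
Required cushion = 2 × $465.88 = $931.76

$931.76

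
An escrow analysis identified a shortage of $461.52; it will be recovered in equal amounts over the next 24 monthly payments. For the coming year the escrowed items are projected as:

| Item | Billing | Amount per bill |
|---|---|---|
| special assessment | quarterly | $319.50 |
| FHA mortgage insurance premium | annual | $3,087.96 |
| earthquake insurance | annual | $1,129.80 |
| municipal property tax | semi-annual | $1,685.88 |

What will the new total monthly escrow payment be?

$758.19

Special assessment = $319.50 × 4 = $1,278.00/yr
FHA mortgage insurance premium = $3,087.96/yr
Earthquake insurance = $1,129.80/yr
Municipal property tax = $1,685.88 × 2 = $3,371.76/yr
Yearly total = $1,278.00 + $3,087.96 + $1,129.80 + $3,371.76 = $8,867.52
Monthly = $8,867.52 ÷ 12 = $738.96
Shortage per month = $461.52 ÷ 24 = $19.23
Adjusted monthly = $738.96 + $19.23 = $758.19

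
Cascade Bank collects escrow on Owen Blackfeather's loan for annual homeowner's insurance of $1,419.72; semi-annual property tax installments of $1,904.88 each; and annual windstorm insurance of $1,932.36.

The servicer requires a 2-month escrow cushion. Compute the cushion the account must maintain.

$1,193.64

Homeowner's insurance — $1,419.72 per year
Property tax — $1,904.88 × 2 = $3,809.76 per year
Windstorm insurance — $1,932.36 per year
Yearly total = $1,419.72 + $3,809.76 + $1,932.36 = $7,161.84
Monthly = $7,161.84 ÷ 12 = $596.82
Reserve = 2 × $596.82 = $1,193.64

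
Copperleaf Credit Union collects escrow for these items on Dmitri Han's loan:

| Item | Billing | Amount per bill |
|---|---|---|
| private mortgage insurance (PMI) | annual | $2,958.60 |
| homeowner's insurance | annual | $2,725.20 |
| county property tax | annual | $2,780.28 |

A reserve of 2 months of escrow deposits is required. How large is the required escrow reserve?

Private mortgage insurance (PMI) — $2,958.60
Homeowner's insurance — $2,725.20
County property tax — $2,780.28
Total per year = $2,958.60 + $2,725.20 + $2,780.28 = $8,464.08
Per month = $8,464.08 ÷ 12 = $705.34
Cushion = 2 × $705.34 = $1,410.68

$1,410.68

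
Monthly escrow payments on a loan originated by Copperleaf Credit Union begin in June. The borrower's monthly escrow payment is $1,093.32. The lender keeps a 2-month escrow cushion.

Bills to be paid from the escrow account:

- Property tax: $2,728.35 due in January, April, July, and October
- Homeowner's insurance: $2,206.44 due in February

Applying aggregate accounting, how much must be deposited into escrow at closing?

$3,279.96

Cushion = 2 × $1,093.32 = $2,186.64
Trial balance (start $0, +$1,093.32 each month, − disbursements):
  Jun: +$1,093.32 → $1,093.32
  Jul: +$1,093.32 − $2,728.35 → -$541.71
  Aug: +$1,093.32 → $551.61
  Sep: +$1,093.32 → $1,644.93
  Oct: +$1,093.32 − $2,728.35 → $9.90
  Nov: +$1,093.32 → $1,103.22
  Dec: +$1,093.32 → $2,196.54
  Jan: +$1,093.32 − $2,728.35 → $561.51
  Feb: +$1,093.32 − $2,206.44 → -$551.61
  Mar: +$1,093.32 → $541.71
  Apr: +$1,093.32 − $2,728.35 → -$1,093.32
  May: +$1,093.32 → $0.00
Lowest trial balance = -$1,093.32 (Apr)
Initial deposit = cushion − low point = $2,186.64 − (-$1,093.32) = $3,279.96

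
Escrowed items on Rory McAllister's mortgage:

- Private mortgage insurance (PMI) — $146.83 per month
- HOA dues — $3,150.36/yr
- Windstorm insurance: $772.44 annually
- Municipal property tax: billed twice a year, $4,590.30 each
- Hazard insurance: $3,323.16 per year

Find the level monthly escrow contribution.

Private mortgage insurance (PMI) — $146.83 × 12 = $1,761.96 per year
HOA dues — $3,150.36 per year
Windstorm insurance — $772.44 per year
Municipal property tax — $4,590.30 × 2 = $9,180.60 per year
Hazard insurance — $3,323.16 per year
Total per year = $1,761.96 + $3,150.36 + $772.44 + $9,180.60 + $3,323.16 = $18,188.52
Base monthly escrow = $18,188.52 / 12 = $1,515.71

$1,515.71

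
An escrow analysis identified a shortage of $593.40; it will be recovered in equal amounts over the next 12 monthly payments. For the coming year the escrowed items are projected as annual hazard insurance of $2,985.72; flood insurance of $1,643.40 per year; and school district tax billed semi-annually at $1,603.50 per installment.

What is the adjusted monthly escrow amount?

Hazard insurance: $2,985.72/yr
Flood insurance: $1,643.40/yr
School district tax: $1,603.50 × 2 = $3,207.00/yr
Yearly total = $7,836.12
Monthly escrow = $7,836.12 / 12 = $653.01
Monthly shortage recovery: $593.40 / 12 = $49.45
New monthly escrow = $653.01 + $49.45 = $702.46

$702.46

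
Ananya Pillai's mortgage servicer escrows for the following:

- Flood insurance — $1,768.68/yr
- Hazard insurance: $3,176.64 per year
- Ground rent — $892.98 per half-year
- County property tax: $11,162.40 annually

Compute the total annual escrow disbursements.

Flood insurance: $1,768.68/yr
Hazard insurance: $3,176.64/yr
Ground rent: $892.98 × 2 = $1,785.96/yr
County property tax: $11,162.40/yr
Yearly total = $1,768.68 + $3,176.64 + $1,785.96 + $11,162.40 = $17,893.68

$17,893.68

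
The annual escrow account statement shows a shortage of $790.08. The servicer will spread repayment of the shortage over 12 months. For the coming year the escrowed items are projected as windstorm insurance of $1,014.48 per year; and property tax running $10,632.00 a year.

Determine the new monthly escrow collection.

$1,036.38

Windstorm insurance = $1,014.48/yr
Property tax = $10,632.00/yr
Yearly total = $1,014.48 + $10,632.00 = $11,646.48
Monthly = $11,646.48 / 12 = $970.54
Monthly shortage recovery: $790.08 ÷ 12 = $65.84
New monthly escrow = $970.54 + $65.84 = $1,036.38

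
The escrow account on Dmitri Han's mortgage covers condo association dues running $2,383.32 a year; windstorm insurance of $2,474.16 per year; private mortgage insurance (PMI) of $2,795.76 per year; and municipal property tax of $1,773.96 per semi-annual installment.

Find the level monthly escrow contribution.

$933.43

Condo association dues — $2,383.32 per year
Windstorm insurance — $2,474.16 per year
Private mortgage insurance (PMI) — $2,795.76 per year
Municipal property tax — $1,773.96 × 2 = $3,547.92 per year
Combined annual = $2,383.32 + $2,474.16 + $2,795.76 + $3,547.92 = $11,201.16
Per month = $11,201.16 / 12 = $933.43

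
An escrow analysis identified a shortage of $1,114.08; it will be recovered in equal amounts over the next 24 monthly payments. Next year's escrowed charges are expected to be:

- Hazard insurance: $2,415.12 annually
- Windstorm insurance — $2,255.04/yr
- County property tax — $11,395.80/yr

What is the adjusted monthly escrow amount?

$1,385.25

Hazard insurance — $2,415.12 annually
Windstorm insurance — $2,255.04 annually
County property tax — $11,395.80 annually
Total annual escrow = $2,415.12 + $2,255.04 + $11,395.80 = $16,065.96
Monthly escrow = $16,065.96 ÷ 12 = $1,338.83
Shortage spread = $1,114.08 / 24 = $46.42/mo
Adjusted monthly = $1,338.83 + $46.42 = $1,385.25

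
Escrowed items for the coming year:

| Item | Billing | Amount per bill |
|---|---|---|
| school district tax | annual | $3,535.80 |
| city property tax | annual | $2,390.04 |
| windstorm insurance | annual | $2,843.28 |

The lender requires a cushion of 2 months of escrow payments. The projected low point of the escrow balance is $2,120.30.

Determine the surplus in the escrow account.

School district tax — $3,535.80/yr
City property tax — $2,390.04/yr
Windstorm insurance — $2,843.28/yr
Total per year = $8,769.12
Base monthly escrow = $8,769.12 / 12 = $730.76
Required reserve = 2 × $730.76 = $1,461.52
Excess over cushion: $2,120.30 − $1,461.52 = $658.78

$658.78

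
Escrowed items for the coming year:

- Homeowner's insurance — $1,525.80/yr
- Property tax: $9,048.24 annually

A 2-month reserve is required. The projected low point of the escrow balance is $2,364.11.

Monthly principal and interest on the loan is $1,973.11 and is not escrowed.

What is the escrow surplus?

Homeowner's insurance = $1,525.80 annually
Property tax = $9,048.24 annually
Total annual escrow = $10,574.04
Base monthly escrow = $10,574.04 / 12 = $881.17
Required reserve = 2 × $881.17 = $1,762.34
Surplus = $2,364.11 − $1,762.34 = $601.77

$601.77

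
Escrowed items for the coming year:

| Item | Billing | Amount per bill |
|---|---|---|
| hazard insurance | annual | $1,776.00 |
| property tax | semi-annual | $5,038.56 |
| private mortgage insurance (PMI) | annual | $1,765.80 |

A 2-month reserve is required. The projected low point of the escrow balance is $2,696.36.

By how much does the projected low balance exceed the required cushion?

Hazard insurance = $1,776.00
Property tax = $5,038.56 × 2 = $10,077.12
Private mortgage insurance (PMI) = $1,765.80
Total annual escrow = $13,618.92
Monthly escrow = $13,618.92 ÷ 12 = $1,134.91
Required reserve = 2 × $1,134.91 = $2,269.82
Excess over cushion: $2,696.36 − $2,269.82 = $426.54

$426.54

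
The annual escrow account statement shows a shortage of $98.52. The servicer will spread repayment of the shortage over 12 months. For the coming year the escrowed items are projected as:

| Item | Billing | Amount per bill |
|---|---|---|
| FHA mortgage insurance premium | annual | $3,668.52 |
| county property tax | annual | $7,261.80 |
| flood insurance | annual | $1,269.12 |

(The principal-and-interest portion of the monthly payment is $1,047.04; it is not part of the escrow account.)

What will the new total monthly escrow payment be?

FHA mortgage insurance premium — $3,668.52/yr
County property tax — $7,261.80/yr
Flood insurance — $1,269.12/yr
Combined annual = $12,199.44
Base monthly escrow = $12,199.44 / 12 = $1,016.62
Shortage spread = $98.52 ÷ 12 = $8.21/mo
Adjusted monthly = $1,016.62 + $8.21 = $1,024.83

$1,024.83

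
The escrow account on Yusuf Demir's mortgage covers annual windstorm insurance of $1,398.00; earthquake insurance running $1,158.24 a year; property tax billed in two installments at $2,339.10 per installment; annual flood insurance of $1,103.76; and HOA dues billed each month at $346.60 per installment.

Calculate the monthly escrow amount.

Windstorm insurance: $1,398.00 per year
Earthquake insurance: $1,158.24 per year
Property tax: $2,339.10 × 2 = $4,678.20 per year
Flood insurance: $1,103.76 per year
HOA dues: $346.60 × 12 = $4,159.20 per year
Total annual escrow = $1,398.00 + $1,158.24 + $4,678.20 + $1,103.76 + $4,159.20 = $12,497.40
Base monthly escrow = $12,497.40 / 12 = $1,041.45

$1,041.45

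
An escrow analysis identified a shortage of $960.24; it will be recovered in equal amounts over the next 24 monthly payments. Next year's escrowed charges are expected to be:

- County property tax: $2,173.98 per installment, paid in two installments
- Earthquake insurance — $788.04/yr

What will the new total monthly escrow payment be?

County property tax = $2,173.98 × 2 = $4,347.96/yr
Earthquake insurance = $788.04/yr
Total per year = $4,347.96 + $788.04 = $5,136.00
Base monthly escrow = $5,136.00 ÷ 12 = $428.00
Shortage per month = $960.24 / 24 = $40.01
New monthly escrow = $428.00 + $40.01 = $468.01

$468.01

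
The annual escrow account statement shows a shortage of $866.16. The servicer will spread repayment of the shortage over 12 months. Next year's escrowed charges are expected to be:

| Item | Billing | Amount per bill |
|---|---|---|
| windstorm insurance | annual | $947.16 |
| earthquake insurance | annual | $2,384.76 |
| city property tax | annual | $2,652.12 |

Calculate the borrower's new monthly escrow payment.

$570.85

Windstorm insurance — $947.16 annually
Earthquake insurance — $2,384.76 annually
City property tax — $2,652.12 annually
Total per year = $947.16 + $2,384.76 + $2,652.12 = $5,984.04
Monthly = $5,984.04 / 12 = $498.67
Monthly shortage recovery: $866.16 ÷ 12 = $72.18
Adjusted monthly = $498.67 + $72.18 = $570.85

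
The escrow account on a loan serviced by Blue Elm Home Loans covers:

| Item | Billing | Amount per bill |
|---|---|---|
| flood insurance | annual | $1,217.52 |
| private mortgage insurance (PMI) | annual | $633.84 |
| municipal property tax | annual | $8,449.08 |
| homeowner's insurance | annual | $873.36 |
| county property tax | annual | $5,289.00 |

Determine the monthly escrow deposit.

$1,371.90

Flood insurance — $1,217.52 per year
Private mortgage insurance (PMI) — $633.84 per year
Municipal property tax — $8,449.08 per year
Homeowner's insurance — $873.36 per year
County property tax — $5,289.00 per year
Combined annual = $1,217.52 + $633.84 + $8,449.08 + $873.36 + $5,289.00 = $16,462.80
Per month = $16,462.80 / 12 = $1,371.90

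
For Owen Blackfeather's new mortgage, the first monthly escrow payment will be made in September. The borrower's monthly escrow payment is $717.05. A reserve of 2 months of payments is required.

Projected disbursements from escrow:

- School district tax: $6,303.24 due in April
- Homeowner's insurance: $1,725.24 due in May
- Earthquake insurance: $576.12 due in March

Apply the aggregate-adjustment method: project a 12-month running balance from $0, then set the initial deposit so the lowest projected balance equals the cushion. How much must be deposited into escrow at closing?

$3,585.25

Cushion = 2 × $717.05 = $1,434.10
Trial balance (start $0, +$717.05 each month, − disbursements):
  Sep: +$717.05 → $717.05
  Oct: +$717.05 → $1,434.10
  Nov: +$717.05 → $2,151.15
  Dec: +$717.05 → $2,868.20
  Jan: +$717.05 → $3,585.25
  Feb: +$717.05 → $4,302.30
  Mar: +$717.05 − $576.12 → $4,443.23
  Apr: +$717.05 − $6,303.24 → -$1,142.96
  May: +$717.05 − $1,725.24 → -$2,151.15
  Jun: +$717.05 → -$1,434.10
  Jul: +$717.05 → -$717.05
  Aug: +$717.05 → $0.00
Lowest trial balance = -$2,151.15 (May)
Initial deposit = cushion − low point = $1,434.10 − (-$2,151.15) = $3,585.25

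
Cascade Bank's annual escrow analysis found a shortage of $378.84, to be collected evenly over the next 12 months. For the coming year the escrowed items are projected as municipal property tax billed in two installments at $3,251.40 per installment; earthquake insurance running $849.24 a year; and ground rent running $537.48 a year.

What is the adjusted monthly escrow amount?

$689.03

Municipal property tax — $3,251.40 × 2 = $6,502.80 annually
Earthquake insurance — $849.24 annually
Ground rent — $537.48 annually
Total annual escrow = $6,502.80 + $849.24 + $537.48 = $7,889.52
Monthly = $7,889.52 / 12 = $657.46
Shortage spread = $378.84 ÷ 12 = $31.57/mo
New monthly escrow = $657.46 + $31.57 = $689.03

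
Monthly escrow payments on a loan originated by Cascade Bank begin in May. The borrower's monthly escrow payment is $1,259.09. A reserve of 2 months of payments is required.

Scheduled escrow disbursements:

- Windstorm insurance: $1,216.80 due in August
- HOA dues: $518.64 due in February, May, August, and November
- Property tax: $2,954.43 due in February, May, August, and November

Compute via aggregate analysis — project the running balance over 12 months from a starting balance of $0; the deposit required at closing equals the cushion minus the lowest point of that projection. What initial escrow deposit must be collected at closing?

Cushion = 2 × $1,259.09 = $2,518.18
Trial balance (start $0, +$1,259.09 each month, − disbursements):
  May: +$1,259.09 − $3,473.07 → -$2,213.98
  Jun: +$1,259.09 → -$954.89
  Jul: +$1,259.09 → $304.20
  Aug: +$1,259.09 − $4,689.87 → -$3,126.58
  Sep: +$1,259.09 → -$1,867.49
  Oct: +$1,259.09 → -$608.40
  Nov: +$1,259.09 − $3,473.07 → -$2,822.38
  Dec: +$1,259.09 → -$1,563.29
  Jan: +$1,259.09 → -$304.20
  Feb: +$1,259.09 − $3,473.07 → -$2,518.18
  Mar: +$1,259.09 → -$1,259.09
  Apr: +$1,259.09 → $0.00
Lowest trial balance = -$3,126.58 (Aug)
Initial deposit = cushion − low point = $2,518.18 − (-$3,126.58) = $5,644.76

$5,644.76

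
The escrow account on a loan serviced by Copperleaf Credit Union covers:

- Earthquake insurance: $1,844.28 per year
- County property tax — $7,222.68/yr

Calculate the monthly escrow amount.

$755.58

Earthquake insurance — $1,844.28/yr
County property tax — $7,222.68/yr
Total annual escrow = $9,066.96
Monthly escrow = $9,066.96 / 12 = $755.58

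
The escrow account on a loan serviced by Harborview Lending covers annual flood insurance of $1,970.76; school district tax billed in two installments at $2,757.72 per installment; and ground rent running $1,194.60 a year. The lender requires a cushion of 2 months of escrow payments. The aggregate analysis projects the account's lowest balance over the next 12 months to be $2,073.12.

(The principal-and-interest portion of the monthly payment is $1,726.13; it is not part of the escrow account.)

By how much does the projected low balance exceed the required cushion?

Flood insurance: $1,970.76 annually
School district tax: $2,757.72 × 2 = $5,515.44 annually
Ground rent: $1,194.60 annually
Total per year = $8,680.80
Monthly = $8,680.80 / 12 = $723.40
Required reserve = 2 × $723.40 = $1,446.80
Excess over cushion: $2,073.12 − $1,446.80 = $626.32

$626.32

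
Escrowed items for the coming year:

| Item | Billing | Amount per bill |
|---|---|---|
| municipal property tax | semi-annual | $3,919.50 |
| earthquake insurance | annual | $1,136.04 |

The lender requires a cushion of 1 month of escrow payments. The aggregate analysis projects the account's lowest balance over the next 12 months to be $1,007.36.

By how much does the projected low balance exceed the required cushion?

$259.44

Municipal property tax: $3,919.50 × 2 = $7,839.00
Earthquake insurance: $1,136.04
Total annual escrow = $8,975.04
Per month = $8,975.04 ÷ 12 = $747.92
Required reserve = 1 × $747.92 = $747.92
Excess over cushion: $1,007.36 − $747.92 = $259.44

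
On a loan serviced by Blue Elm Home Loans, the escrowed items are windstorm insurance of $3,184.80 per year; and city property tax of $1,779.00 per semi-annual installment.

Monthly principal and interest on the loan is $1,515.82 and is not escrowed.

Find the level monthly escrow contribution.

$561.90

Windstorm insurance = $3,184.80/yr
City property tax = $1,779.00 × 2 = $3,558.00/yr
Total annual escrow = $3,184.80 + $3,558.00 = $6,742.80
Base monthly escrow = $6,742.80 ÷ 12 = $561.90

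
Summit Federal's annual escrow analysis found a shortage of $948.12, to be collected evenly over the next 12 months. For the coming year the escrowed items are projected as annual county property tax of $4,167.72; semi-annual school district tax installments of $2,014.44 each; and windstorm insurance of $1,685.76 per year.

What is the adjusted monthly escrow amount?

County property tax: $4,167.72 per year
School district tax: $2,014.44 × 2 = $4,028.88 per year
Windstorm insurance: $1,685.76 per year
Total annual escrow = $4,167.72 + $4,028.88 + $1,685.76 = $9,882.36
Base monthly escrow = $9,882.36 ÷ 12 = $823.53
Shortage per month = $948.12 / 12 = $79.01
New monthly escrow = $823.53 + $79.01 = $902.54

$902.54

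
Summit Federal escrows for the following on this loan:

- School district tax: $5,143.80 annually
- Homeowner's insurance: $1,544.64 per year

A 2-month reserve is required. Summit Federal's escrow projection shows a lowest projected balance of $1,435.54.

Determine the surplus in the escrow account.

$320.80

School district tax — $5,143.80 annually
Homeowner's insurance — $1,544.64 annually
Annual escrow total = $5,143.80 + $1,544.64 = $6,688.44
Monthly escrow = $6,688.44 / 12 = $557.37
Cushion = 2 × $557.37 = $1,114.74
Surplus = $1,435.54 − $1,114.74 = $320.80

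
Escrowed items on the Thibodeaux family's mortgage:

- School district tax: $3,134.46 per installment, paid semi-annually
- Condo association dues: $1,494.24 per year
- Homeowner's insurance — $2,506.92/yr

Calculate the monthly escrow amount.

School district tax — $3,134.46 × 2 = $6,268.92/yr
Condo association dues — $1,494.24/yr
Homeowner's insurance — $2,506.92/yr
Total annual escrow = $10,270.08
Base monthly escrow = $10,270.08 / 12 = $855.84

$855.84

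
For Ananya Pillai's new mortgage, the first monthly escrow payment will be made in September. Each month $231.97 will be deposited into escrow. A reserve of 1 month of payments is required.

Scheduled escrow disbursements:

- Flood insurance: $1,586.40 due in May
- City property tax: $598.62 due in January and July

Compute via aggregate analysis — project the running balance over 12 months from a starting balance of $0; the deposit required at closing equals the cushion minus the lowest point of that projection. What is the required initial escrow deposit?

$463.94

Cushion = 1 × $231.97 = $231.97
Trial balance (start $0, +$231.97 each month, − disbursements):
  Sep: +$231.97 → $231.97
  Oct: +$231.97 → $463.94
  Nov: +$231.97 → $695.91
  Dec: +$231.97 → $927.88
  Jan: +$231.97 − $598.62 → $561.23
  Feb: +$231.97 → $793.20
  Mar: +$231.97 → $1,025.17
  Apr: +$231.97 → $1,257.14
  May: +$231.97 − $1,586.40 → -$97.29
  Jun: +$231.97 → $134.68
  Jul: +$231.97 − $598.62 → -$231.97
  Aug: +$231.97 → $0.00
Lowest trial balance = -$231.97 (Jul)
Initial deposit = cushion − low point = $231.97 − (-$231.97) = $463.94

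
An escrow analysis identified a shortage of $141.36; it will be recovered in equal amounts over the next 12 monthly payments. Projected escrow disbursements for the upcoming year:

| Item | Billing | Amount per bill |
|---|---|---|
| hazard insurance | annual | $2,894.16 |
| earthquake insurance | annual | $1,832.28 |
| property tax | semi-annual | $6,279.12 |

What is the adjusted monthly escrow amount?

Hazard insurance: $2,894.16 per year
Earthquake insurance: $1,832.28 per year
Property tax: $6,279.12 × 2 = $12,558.24 per year
Annual escrow total = $17,284.68
Monthly = $17,284.68 / 12 = $1,440.39
Shortage spread = $141.36 / 12 = $11.78/mo
New monthly escrow = $1,440.39 + $11.78 = $1,452.17

$1,452.17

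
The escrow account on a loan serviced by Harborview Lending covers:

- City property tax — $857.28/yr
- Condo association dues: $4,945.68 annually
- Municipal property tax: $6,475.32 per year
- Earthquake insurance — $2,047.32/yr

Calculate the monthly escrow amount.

City property tax: $857.28 annually
Condo association dues: $4,945.68 annually
Municipal property tax: $6,475.32 annually
Earthquake insurance: $2,047.32 annually
Total annual escrow = $14,325.60
Per month = $14,325.60 ÷ 12 = $1,193.80

$1,193.80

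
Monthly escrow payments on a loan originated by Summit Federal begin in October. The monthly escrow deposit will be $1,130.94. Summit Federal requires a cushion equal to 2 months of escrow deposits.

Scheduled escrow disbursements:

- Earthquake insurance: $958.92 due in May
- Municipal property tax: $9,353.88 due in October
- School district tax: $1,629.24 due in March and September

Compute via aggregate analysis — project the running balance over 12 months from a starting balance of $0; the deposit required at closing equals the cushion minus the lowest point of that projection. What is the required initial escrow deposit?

Cushion = 2 × $1,130.94 = $2,261.88
Trial balance (start $0, +$1,130.94 each month, − disbursements):
  Oct: +$1,130.94 − $9,353.88 → -$8,222.94
  Nov: +$1,130.94 → -$7,092.00
  Dec: +$1,130.94 → -$5,961.06
  Jan: +$1,130.94 → -$4,830.12
  Feb: +$1,130.94 → -$3,699.18
  Mar: +$1,130.94 − $1,629.24 → -$4,197.48
  Apr: +$1,130.94 → -$3,066.54
  May: +$1,130.94 − $958.92 → -$2,894.52
  Jun: +$1,130.94 → -$1,763.58
  Jul: +$1,130.94 → -$632.64
  Aug: +$1,130.94 → $498.30
  Sep: +$1,130.94 − $1,629.24 → $0.00
Lowest trial balance = -$8,222.94 (Oct)
Initial deposit = cushion − low point = $2,261.88 − (-$8,222.94) = $10,484.82

$10,484.82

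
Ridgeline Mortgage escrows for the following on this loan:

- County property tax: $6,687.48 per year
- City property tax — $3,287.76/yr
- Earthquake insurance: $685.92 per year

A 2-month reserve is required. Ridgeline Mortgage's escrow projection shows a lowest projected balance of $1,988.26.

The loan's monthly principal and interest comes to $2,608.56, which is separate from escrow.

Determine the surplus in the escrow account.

$211.40

County property tax = $6,687.48 per year
City property tax = $3,287.76 per year
Earthquake insurance = $685.92 per year
Annual escrow total = $6,687.48 + $3,287.76 + $685.92 = $10,661.16
Monthly escrow = $10,661.16 ÷ 12 = $888.43
Required reserve = 2 × $888.43 = $1,776.86
Surplus = $1,988.26 − $1,776.86 = $211.40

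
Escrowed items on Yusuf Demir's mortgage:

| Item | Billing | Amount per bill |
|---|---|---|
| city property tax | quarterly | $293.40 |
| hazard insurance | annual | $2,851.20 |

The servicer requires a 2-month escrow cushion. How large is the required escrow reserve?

City property tax: $293.40 × 4 = $1,173.60
Hazard insurance: $2,851.20
Yearly total = $1,173.60 + $2,851.20 = $4,024.80
Monthly escrow = $4,024.80 ÷ 12 = $335.40
Required cushion = 2 × $335.40 = $670.80

$670.80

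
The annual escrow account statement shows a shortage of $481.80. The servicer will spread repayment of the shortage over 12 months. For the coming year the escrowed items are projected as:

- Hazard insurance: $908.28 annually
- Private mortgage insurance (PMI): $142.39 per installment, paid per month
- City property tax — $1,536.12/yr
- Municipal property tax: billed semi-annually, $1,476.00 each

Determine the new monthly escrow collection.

$632.24

Hazard insurance = $908.28 annually
Private mortgage insurance (PMI) = $142.39 × 12 = $1,708.68 annually
City property tax = $1,536.12 annually
Municipal property tax = $1,476.00 × 2 = $2,952.00 annually
Total per year = $908.28 + $1,708.68 + $1,536.12 + $2,952.00 = $7,105.08
Base monthly escrow = $7,105.08 / 12 = $592.09
Shortage spread = $481.80 / 12 = $40.15/mo
New monthly escrow = $592.09 + $40.15 = $632.24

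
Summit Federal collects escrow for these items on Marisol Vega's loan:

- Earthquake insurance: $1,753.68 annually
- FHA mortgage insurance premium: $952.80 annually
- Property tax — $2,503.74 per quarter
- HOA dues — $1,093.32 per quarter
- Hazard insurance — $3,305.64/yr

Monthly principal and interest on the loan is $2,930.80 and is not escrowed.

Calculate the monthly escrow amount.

$1,700.03

Earthquake insurance: $1,753.68/yr
FHA mortgage insurance premium: $952.80/yr
Property tax: $2,503.74 × 4 = $10,014.96/yr
HOA dues: $1,093.32 × 4 = $4,373.28/yr
Hazard insurance: $3,305.64/yr
Annual escrow total = $1,753.68 + $952.80 + $10,014.96 + $4,373.28 + $3,305.64 = $20,400.36
Per month = $20,400.36 / 12 = $1,700.03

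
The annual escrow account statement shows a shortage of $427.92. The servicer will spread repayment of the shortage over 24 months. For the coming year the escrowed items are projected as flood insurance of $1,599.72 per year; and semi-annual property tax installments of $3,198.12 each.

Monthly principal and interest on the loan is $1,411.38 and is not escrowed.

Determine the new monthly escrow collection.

Flood insurance — $1,599.72 per year
Property tax — $3,198.12 × 2 = $6,396.24 per year
Combined annual = $1,599.72 + $6,396.24 = $7,995.96
Base monthly escrow = $7,995.96 / 12 = $666.33
Shortage per month = $427.92 ÷ 24 = $17.83
Adjusted monthly = $666.33 + $17.83 = $684.16

$684.16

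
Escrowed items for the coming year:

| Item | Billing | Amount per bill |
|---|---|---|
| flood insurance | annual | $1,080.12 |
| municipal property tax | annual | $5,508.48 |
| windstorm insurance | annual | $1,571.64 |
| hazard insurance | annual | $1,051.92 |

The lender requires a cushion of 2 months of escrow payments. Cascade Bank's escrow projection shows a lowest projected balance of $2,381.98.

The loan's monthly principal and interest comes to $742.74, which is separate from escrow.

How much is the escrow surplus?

$846.62

Flood insurance — $1,080.12 per year
Municipal property tax — $5,508.48 per year
Windstorm insurance — $1,571.64 per year
Hazard insurance — $1,051.92 per year
Total per year = $1,080.12 + $5,508.48 + $1,571.64 + $1,051.92 = $9,212.16
Base monthly escrow = $9,212.16 ÷ 12 = $767.68
Required cushion = 2 × $767.68 = $1,535.36
Excess over cushion: $2,381.98 − $1,535.36 = $846.62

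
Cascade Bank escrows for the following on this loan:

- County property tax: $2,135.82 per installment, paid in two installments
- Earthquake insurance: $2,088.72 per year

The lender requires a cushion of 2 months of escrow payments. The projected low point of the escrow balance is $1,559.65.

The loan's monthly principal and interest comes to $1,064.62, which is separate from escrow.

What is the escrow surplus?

County property tax: $2,135.82 × 2 = $4,271.64 annually
Earthquake insurance: $2,088.72 annually
Total per year = $4,271.64 + $2,088.72 = $6,360.36
Per month = $6,360.36 / 12 = $530.03
Cushion = 2 × $530.03 = $1,060.06
Surplus = $1,559.65 − $1,060.06 = $499.59

$499.59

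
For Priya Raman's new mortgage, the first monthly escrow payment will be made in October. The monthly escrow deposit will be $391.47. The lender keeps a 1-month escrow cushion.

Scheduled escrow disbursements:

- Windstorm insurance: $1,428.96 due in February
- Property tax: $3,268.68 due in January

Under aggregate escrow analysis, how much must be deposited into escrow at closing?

Cushion = 1 × $391.47 = $391.47
Trial balance (start $0, +$391.47 each month, − disbursements):
  Oct: +$391.47 → $391.47
  Nov: +$391.47 → $782.94
  Dec: +$391.47 → $1,174.41
  Jan: +$391.47 − $3,268.68 → -$1,702.80
  Feb: +$391.47 − $1,428.96 → -$2,740.29
  Mar: +$391.47 → -$2,348.82
  Apr: +$391.47 → -$1,957.35
  May: +$391.47 → -$1,565.88
  Jun: +$391.47 → -$1,174.41
  Jul: +$391.47 → -$782.94
  Aug: +$391.47 → -$391.47
  Sep: +$391.47 → $0.00
Lowest trial balance = -$2,740.29 (Feb)
Initial deposit = cushion − low point = $391.47 − (-$2,740.29) = $3,131.76

$3,131.76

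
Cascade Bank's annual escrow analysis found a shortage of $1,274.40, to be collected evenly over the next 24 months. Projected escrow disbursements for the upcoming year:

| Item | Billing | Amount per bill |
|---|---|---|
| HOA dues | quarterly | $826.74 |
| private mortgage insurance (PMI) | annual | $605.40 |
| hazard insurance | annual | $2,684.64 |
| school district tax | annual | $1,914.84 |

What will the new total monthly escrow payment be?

HOA dues — $826.74 × 4 = $3,306.96/yr
Private mortgage insurance (PMI) — $605.40/yr
Hazard insurance — $2,684.64/yr
School district tax — $1,914.84/yr
Total per year = $8,511.84
Monthly = $8,511.84 / 12 = $709.32
Shortage per month = $1,274.40 ÷ 24 = $53.10
New monthly escrow = $709.32 + $53.10 = $762.42

$762.42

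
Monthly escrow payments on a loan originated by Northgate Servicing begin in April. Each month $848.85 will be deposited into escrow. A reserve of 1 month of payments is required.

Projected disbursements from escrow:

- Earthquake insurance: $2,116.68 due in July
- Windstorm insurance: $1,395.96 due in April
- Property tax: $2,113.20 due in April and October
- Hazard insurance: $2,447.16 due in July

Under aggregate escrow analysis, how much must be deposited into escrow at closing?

$5,526.45

Cushion = 1 × $848.85 = $848.85
Trial balance (start $0, +$848.85 each month, − disbursements):
  Apr: +$848.85 − $3,509.16 → -$2,660.31
  May: +$848.85 → -$1,811.46
  Jun: +$848.85 → -$962.61
  Jul: +$848.85 − $4,563.84 → -$4,677.60
  Aug: +$848.85 → -$3,828.75
  Sep: +$848.85 → -$2,979.90
  Oct: +$848.85 − $2,113.20 → -$4,244.25
  Nov: +$848.85 → -$3,395.40
  Dec: +$848.85 → -$2,546.55
  Jan: +$848.85 → -$1,697.70
  Feb: +$848.85 → -$848.85
  Mar: +$848.85 → $0.00
Lowest trial balance = -$4,677.60 (Jul)
Initial deposit = cushion − low point = $848.85 − (-$4,677.60) = $5,526.45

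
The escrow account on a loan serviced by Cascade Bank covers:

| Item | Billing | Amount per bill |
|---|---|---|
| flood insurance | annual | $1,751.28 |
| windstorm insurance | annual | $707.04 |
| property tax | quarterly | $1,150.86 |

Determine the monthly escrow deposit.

Flood insurance = $1,751.28 annually
Windstorm insurance = $707.04 annually
Property tax = $1,150.86 × 4 = $4,603.44 annually
Annual escrow total = $1,751.28 + $707.04 + $4,603.44 = $7,061.76
Monthly = $7,061.76 ÷ 12 = $588.48

$588.48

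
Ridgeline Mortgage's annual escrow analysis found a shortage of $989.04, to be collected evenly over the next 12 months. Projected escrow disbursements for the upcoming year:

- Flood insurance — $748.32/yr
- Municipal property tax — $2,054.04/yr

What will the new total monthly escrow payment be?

Flood insurance: $748.32 annually
Municipal property tax: $2,054.04 annually
Combined annual = $2,802.36
Monthly escrow = $2,802.36 / 12 = $233.53
Shortage spread = $989.04 / 12 = $82.42/mo
New monthly escrow = $233.53 + $82.42 = $315.95

$315.95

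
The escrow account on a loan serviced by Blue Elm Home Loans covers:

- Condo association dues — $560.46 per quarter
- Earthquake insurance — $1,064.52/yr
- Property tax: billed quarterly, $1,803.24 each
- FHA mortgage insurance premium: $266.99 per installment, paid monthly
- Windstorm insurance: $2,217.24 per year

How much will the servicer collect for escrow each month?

Condo association dues — $560.46 × 4 = $2,241.84/yr
Earthquake insurance — $1,064.52/yr
Property tax — $1,803.24 × 4 = $7,212.96/yr
FHA mortgage insurance premium — $266.99 × 12 = $3,203.88/yr
Windstorm insurance — $2,217.24/yr
Total annual escrow = $15,940.44
Monthly = $15,940.44 / 12 = $1,328.37

$1,328.37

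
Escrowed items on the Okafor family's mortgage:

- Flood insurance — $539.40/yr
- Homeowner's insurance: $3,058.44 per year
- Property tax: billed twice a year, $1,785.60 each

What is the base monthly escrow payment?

Flood insurance = $539.40/yr
Homeowner's insurance = $3,058.44/yr
Property tax = $1,785.60 × 2 = $3,571.20/yr
Annual escrow total = $7,169.04
Monthly escrow = $7,169.04 ÷ 12 = $597.42

$597.42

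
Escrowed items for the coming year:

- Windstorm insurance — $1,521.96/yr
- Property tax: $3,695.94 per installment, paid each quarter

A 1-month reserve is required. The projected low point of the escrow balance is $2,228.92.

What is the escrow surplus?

$870.11

Windstorm insurance — $1,521.96/yr
Property tax — $3,695.94 × 4 = $14,783.76/yr
Total per year = $1,521.96 + $14,783.76 = $16,305.72
Base monthly escrow = $16,305.72 ÷ 12 = $1,358.81
Required cushion = 1 × $1,358.81 = $1,358.81
Surplus = $2,228.92 − $1,358.81 = $870.11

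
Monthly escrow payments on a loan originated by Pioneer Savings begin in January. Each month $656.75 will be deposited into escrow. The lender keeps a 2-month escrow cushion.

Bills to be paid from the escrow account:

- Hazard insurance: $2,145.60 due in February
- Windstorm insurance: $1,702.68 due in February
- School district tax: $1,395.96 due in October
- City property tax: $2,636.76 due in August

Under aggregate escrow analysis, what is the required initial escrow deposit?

Cushion = 2 × $656.75 = $1,313.50
Trial balance (start $0, +$656.75 each month, − disbursements):
  Jan: +$656.75 → $656.75
  Feb: +$656.75 − $3,848.28 → -$2,534.78
  Mar: +$656.75 → -$1,878.03
  Apr: +$656.75 → -$1,221.28
  May: +$656.75 → -$564.53
  Jun: +$656.75 → $92.22
  Jul: +$656.75 → $748.97
  Aug: +$656.75 − $2,636.76 → -$1,231.04
  Sep: +$656.75 → -$574.29
  Oct: +$656.75 − $1,395.96 → -$1,313.50
  Nov: +$656.75 → -$656.75
  Dec: +$656.75 → $0.00
Lowest trial balance = -$2,534.78 (Feb)
Initial deposit = cushion − low point = $1,313.50 − (-$2,534.78) = $3,848.28

$3,848.28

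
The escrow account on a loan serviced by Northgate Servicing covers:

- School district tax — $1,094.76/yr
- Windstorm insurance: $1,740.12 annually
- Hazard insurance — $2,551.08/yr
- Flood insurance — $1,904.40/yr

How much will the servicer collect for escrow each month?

School district tax = $1,094.76/yr
Windstorm insurance = $1,740.12/yr
Hazard insurance = $2,551.08/yr
Flood insurance = $1,904.40/yr
Yearly total = $1,094.76 + $1,740.12 + $2,551.08 + $1,904.40 = $7,290.36
Per month = $7,290.36 ÷ 12 = $607.53

$607.53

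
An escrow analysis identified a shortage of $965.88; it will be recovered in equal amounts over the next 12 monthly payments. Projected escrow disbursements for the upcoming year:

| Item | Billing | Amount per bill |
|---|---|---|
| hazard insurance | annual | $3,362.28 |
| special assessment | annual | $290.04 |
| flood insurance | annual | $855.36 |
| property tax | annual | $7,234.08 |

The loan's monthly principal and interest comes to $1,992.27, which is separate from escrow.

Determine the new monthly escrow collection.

$1,058.97

Hazard insurance — $3,362.28/yr
Special assessment — $290.04/yr
Flood insurance — $855.36/yr
Property tax — $7,234.08/yr
Total annual escrow = $3,362.28 + $290.04 + $855.36 + $7,234.08 = $11,741.76
Monthly = $11,741.76 / 12 = $978.48
Shortage per month = $965.88 ÷ 12 = $80.49
Adjusted monthly = $978.48 + $80.49 = $1,058.97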